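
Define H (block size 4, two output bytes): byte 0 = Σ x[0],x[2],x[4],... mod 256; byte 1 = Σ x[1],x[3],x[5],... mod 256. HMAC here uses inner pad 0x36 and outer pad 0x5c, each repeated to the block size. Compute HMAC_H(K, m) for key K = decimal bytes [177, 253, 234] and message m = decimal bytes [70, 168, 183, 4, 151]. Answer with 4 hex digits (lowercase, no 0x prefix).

Key decimal bytes [177, 253, 234] = b1 fd ea is 3 bytes ≤ B = 4; zero-pad to 4 bytes: K' = b1 fd ea 00.
K' ⊕ ipad = 87 cb dc 36.  K' ⊕ opad = ed a1 b6 5c.
Inner input = (K'⊕ipad) ∥ m = 87 cb dc 36 ∥ 46 a8 b7 04 97.
Inner hash: even-index sum = 759 mod 256 = 247; odd-index sum = 429 mod 256 = 173 → f7 ad.
Outer input = (K'⊕opad) ∥ inner = ed a1 b6 5c ∥ f7 ad.
Outer hash (tag): even-index sum = 666 mod 256 = 154; odd-index sum = 426 mod 256 = 170 → 9a aa.

9aaa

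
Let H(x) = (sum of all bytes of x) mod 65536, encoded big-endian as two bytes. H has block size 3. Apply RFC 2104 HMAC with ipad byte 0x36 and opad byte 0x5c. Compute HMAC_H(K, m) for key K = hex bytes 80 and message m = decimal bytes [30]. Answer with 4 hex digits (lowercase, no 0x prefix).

01d5

Key hex bytes 80 is 1 byte ≤ B = 3; zero-pad to 3 bytes: K' = 80 00 00.
K' ⊕ ipad = b6 36 36.  K' ⊕ opad = dc 5c 5c.
Inner input = (K'⊕ipad) ∥ m = b6 36 36 ∥ 1e.
Inner hash: sum = 182+54+54+30 = 320 → 01 40.
Outer input = (K'⊕opad) ∥ inner = dc 5c 5c ∥ 01 40.
Outer hash (tag): sum = 220+92+92+1+64 = 469 → 01 d5.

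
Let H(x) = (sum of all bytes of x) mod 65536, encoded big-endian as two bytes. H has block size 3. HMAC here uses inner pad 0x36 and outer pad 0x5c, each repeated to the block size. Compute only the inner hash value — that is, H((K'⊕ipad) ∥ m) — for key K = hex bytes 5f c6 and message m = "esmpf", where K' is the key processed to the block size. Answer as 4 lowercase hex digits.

03aa

Key hex bytes 5f c6 is 2 bytes ≤ B = 3; zero-pad to 3 bytes: K' = 5f c6 00.
K' ⊕ ipad = 69 f0 36.
Inner input = 69 f0 36 ∥ 65 73 6d 70 66.
Inner hash: sum = 105+240+54+101+115+109+112+102 = 938 → 03 aa.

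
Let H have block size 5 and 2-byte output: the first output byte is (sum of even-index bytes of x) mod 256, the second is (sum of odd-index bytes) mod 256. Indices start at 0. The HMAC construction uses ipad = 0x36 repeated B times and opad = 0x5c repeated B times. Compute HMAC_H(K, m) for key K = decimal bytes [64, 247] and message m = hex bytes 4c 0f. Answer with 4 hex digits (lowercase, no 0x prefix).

Key decimal bytes [64, 247] = 40 f7 is 2 bytes ≤ B = 5; zero-pad to 5 bytes: K' = 40 f7 00 00 00.
K' ⊕ ipad = 76 c1 36 36 36.  K' ⊕ opad = 1c ab 5c 5c 5c.
Inner input = (K'⊕ipad) ∥ m = 76 c1 36 36 36 ∥ 4c 0f.
Inner hash: even-index sum = 241 mod 256 = 241; odd-index sum = 323 mod 256 = 67 → f1 43.
Outer input = (K'⊕opad) ∥ inner = 1c ab 5c 5c 5c ∥ f1 43.
Outer hash (tag): even-index sum = 279 mod 256 = 23; odd-index sum = 504 mod 256 = 248 → 17 f8.

17f8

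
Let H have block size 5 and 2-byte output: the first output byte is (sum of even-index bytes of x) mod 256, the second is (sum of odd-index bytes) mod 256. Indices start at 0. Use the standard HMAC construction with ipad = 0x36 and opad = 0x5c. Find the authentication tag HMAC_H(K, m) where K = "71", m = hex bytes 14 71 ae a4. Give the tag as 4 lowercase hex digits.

Key "71" = 37 31 is 2 bytes ≤ B = 5; zero-pad to 5 bytes: K' = 37 31 00 00 00.
K' ⊕ ipad = 01 07 36 36 36.  K' ⊕ opad = 6b 6d 5c 5c 5c.
Inner input = (K'⊕ipad) ∥ m = 01 07 36 36 36 ∥ 14 71 ae a4.
Inner hash: even-index sum = 386 mod 256 = 130; odd-index sum = 255 mod 256 = 255 → 82 ff.
Outer input = (K'⊕opad) ∥ inner = 6b 6d 5c 5c 5c ∥ 82 ff.
Outer hash (tag): even-index sum = 546 mod 256 = 34; odd-index sum = 331 mod 256 = 75 → 22 4b.

224b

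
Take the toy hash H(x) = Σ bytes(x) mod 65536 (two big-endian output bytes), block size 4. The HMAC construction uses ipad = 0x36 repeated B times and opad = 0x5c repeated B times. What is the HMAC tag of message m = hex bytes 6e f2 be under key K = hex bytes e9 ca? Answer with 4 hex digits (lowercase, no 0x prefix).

026c

Key hex bytes e9 ca is 2 bytes ≤ B = 4; zero-pad to 4 bytes: K' = e9 ca 00 00.
K' ⊕ ipad = df fc 36 36.  K' ⊕ opad = b5 96 5c 5c.
Inner input = (K'⊕ipad) ∥ m = df fc 36 36 ∥ 6e f2 be.
Inner hash: sum = 223+252+54+54+110+242+190 = 1125 → 04 65.
Outer input = (K'⊕opad) ∥ inner = b5 96 5c 5c ∥ 04 65.
Outer hash (tag): sum = 181+150+92+92+4+101 = 620 → 02 6c.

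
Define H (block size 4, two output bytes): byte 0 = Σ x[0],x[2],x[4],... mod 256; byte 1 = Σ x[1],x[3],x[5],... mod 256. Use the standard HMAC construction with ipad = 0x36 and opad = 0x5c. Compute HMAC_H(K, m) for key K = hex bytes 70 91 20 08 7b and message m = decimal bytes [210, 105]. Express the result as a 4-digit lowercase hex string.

Key hex bytes 70 91 20 08 7b is 5 bytes > B = 4, so hash it first: H(key) = 0b 99, then zero-pad to 4 bytes: K' = 0b 99 00 00.
K' ⊕ ipad = 3d af 36 36.  K' ⊕ opad = 57 c5 5c 5c.
Inner input = (K'⊕ipad) ∥ m = 3d af 36 36 ∥ d2 69.
Inner hash: even-index sum = 325 mod 256 = 69; odd-index sum = 334 mod 256 = 78 → 45 4e.
Outer input = (K'⊕opad) ∥ inner = 57 c5 5c 5c ∥ 45 4e.
Outer hash (tag): even-index sum = 248 mod 256 = 248; odd-index sum = 367 mod 256 = 111 → f8 6f.

f86f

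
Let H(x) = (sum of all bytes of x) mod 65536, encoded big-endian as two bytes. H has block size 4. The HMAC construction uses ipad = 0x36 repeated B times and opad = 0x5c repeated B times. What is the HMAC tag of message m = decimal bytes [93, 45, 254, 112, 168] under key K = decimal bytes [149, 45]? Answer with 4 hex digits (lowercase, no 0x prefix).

Key decimal bytes [149, 45] = 95 2d is 2 bytes ≤ B = 4; zero-pad to 4 bytes: K' = 95 2d 00 00.
K' ⊕ ipad = a3 1b 36 36.  K' ⊕ opad = c9 71 5c 5c.
Inner input = (K'⊕ipad) ∥ m = a3 1b 36 36 ∥ 5d 2d fe 70 a8.
Inner hash: sum = 163+27+54+54+93+45+254+112+168 = 970 → 03 ca.
Outer input = (K'⊕opad) ∥ inner = c9 71 5c 5c ∥ 03 ca.
Outer hash (tag): sum = 201+113+92+92+3+202 = 703 → 02 bf.

02bf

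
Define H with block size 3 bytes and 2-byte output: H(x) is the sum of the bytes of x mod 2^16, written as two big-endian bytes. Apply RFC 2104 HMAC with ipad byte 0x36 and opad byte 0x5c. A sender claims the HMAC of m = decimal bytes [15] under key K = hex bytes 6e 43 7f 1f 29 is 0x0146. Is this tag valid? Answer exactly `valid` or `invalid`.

invalid

Key hex bytes 6e 43 7f 1f 29 is 5 bytes > B = 3, so hash it first: H(key) = 01 78, then zero-pad to 3 bytes: K' = 01 78 00.
K' ⊕ ipad = 37 4e 36; K' ⊕ opad = 5d 24 5c.
Inner hash: sum = 55+78+54+15 = 202 → 00 ca.
Outer hash (recomputed tag): sum = 93+36+92+0+202 = 423 → 01 a7.
Recomputed tag = 01a7; claimed = 0146 → mismatch.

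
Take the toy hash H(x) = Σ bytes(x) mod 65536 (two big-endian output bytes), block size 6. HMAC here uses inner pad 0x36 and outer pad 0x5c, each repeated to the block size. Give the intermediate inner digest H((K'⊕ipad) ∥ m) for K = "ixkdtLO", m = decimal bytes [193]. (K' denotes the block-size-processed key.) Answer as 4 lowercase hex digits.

Key "ixkdtLO" = 69 78 6b 64 74 4c 4f is 7 bytes > B = 6, so hash it first: H(key) = 02 bf, then zero-pad to 6 bytes: K' = 02 bf 00 00 00 00.
K' ⊕ ipad = 34 89 36 36 36 36.
Inner input = 34 89 36 36 36 36 ∥ c1.
Inner hash: sum = 52+137+54+54+54+54+193 = 598 → 02 56.

0256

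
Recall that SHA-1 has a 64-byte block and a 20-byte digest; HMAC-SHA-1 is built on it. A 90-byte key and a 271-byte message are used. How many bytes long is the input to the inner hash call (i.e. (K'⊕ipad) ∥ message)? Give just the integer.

Key is 90 > 64 bytes, so it is hashed to 20 bytes then zero-padded to 64: |K'| = 64.
Inner input = (K'⊕ipad) ∥ m → 64 + 271 = 335 bytes.

335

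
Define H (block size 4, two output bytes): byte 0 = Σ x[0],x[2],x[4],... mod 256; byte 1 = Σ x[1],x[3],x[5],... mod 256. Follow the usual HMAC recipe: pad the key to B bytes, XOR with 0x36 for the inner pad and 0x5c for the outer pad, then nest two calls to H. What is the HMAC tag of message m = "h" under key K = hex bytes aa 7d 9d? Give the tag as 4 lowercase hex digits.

66fe

Key hex bytes aa 7d 9d is 3 bytes ≤ B = 4; zero-pad to 4 bytes: K' = aa 7d 9d 00.
K' ⊕ ipad = 9c 4b ab 36.  K' ⊕ opad = f6 21 c1 5c.
Inner input = (K'⊕ipad) ∥ m = 9c 4b ab 36 ∥ 68.
Inner hash: even-index sum = 431 mod 256 = 175; odd-index sum = 129 mod 256 = 129 → af 81.
Outer input = (K'⊕opad) ∥ inner = f6 21 c1 5c ∥ af 81.
Outer hash (tag): even-index sum = 614 mod 256 = 102; odd-index sum = 254 mod 256 = 254 → 66 fe.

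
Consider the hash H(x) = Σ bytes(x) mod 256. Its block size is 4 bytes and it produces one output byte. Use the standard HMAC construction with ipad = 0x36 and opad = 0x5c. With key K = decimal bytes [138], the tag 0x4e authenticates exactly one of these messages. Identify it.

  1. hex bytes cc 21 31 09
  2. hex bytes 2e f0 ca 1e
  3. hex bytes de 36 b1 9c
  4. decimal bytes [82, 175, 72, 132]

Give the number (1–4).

Key decimal bytes [138] = 8a is 1 byte ≤ B = 4; zero-pad to 4 bytes: K' = 8a 00 00 00.
K' ⊕ ipad = bc 36 36 36; K' ⊕ opad = d6 5c 5c 5c.
m1: inner = H(bc 36 36 36 cc 21 31 09) = 85; tag = H(d6 5c 5c 5c 85) = 6f
m2: inner = H(bc 36 36 36 2e f0 ca 1e) = 64; tag = H(d6 5c 5c 5c 64) = 4e ← matches
m3: inner = H(bc 36 36 36 de 36 b1 9c) = bf; tag = H(d6 5c 5c 5c bf) = a9
m4: inner = H(bc 36 36 36 52 af 48 84) = 2b; tag = H(d6 5c 5c 5c 2b) = 15

2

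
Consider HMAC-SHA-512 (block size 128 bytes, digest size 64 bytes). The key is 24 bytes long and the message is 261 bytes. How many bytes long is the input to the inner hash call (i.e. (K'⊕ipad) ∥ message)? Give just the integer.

389

Key is 24 ≤ 128 bytes, zero-padded: |K'| = 128.
Inner input = (K'⊕ipad) ∥ m → 128 + 261 = 389 bytes.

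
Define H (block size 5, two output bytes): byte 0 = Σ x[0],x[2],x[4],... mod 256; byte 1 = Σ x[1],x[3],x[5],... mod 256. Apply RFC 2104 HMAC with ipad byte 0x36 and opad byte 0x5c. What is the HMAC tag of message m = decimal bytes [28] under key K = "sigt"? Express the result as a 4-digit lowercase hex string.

8329

Key "sigt" = 73 69 67 74 is 4 bytes ≤ B = 5; zero-pad to 5 bytes: K' = 73 69 67 74 00.
K' ⊕ ipad = 45 5f 51 42 36.  K' ⊕ opad = 2f 35 3b 28 5c.
Inner input = (K'⊕ipad) ∥ m = 45 5f 51 42 36 ∥ 1c.
Inner hash: even-index sum = 204 mod 256 = 204; odd-index sum = 189 mod 256 = 189 → cc bd.
Outer input = (K'⊕opad) ∥ inner = 2f 35 3b 28 5c ∥ cc bd.
Outer hash (tag): even-index sum = 387 mod 256 = 131; odd-index sum = 297 mod 256 = 41 → 83 29.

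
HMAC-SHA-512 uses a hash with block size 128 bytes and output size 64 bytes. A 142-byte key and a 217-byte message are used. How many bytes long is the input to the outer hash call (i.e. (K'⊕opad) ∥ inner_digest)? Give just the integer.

Key is 142 > 128 bytes, so it is hashed to 64 bytes then zero-padded to 128: |K'| = 128.
Outer input = (K'⊕opad) ∥ H(inner) → 128 + 64 = 192 bytes.

192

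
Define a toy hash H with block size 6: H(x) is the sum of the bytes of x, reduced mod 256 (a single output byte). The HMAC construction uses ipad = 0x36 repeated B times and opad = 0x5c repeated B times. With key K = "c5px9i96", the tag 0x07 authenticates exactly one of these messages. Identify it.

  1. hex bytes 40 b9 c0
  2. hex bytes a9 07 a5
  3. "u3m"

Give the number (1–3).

Key "c5px9i96" = 63 35 70 78 39 69 39 36 is 8 bytes > B = 6, so hash it first: H(key) = 91, then zero-pad to 6 bytes: K' = 91 00 00 00 00 00.
K' ⊕ ipad = a7 36 36 36 36 36; K' ⊕ opad = cd 5c 5c 5c 5c 5c.
m1: inner = H(a7 36 36 36 36 36 40 b9 c0) = 6e; tag = H(cd 5c 5c 5c 5c 5c 6e) = 07 ← matches
m2: inner = H(a7 36 36 36 36 36 a9 07 a5) = 0a; tag = H(cd 5c 5c 5c 5c 5c 0a) = a3
m3: inner = H(a7 36 36 36 36 36 75 33 6d) = ca; tag = H(cd 5c 5c 5c 5c 5c ca) = 63

1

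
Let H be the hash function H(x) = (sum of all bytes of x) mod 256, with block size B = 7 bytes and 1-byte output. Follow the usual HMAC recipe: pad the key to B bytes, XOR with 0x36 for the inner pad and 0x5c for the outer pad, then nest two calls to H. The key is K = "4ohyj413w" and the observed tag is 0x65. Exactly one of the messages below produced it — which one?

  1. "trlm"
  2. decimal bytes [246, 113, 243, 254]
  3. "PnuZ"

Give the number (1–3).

Key "4ohyj413w" = 34 6f 68 79 6a 34 31 33 77 is 9 bytes > B = 7, so hash it first: H(key) = fd, then zero-pad to 7 bytes: K' = fd 00 00 00 00 00 00.
K' ⊕ ipad = cb 36 36 36 36 36 36; K' ⊕ opad = a1 5c 5c 5c 5c 5c 5c.
m1: inner = H(cb 36 36 36 36 36 36 74 72 6c 6d) = ce; tag = H(a1 5c 5c 5c 5c 5c 5c ce) = 97
m2: inner = H(cb 36 36 36 36 36 36 f6 71 f3 fe) = 67; tag = H(a1 5c 5c 5c 5c 5c 5c 67) = 30
m3: inner = H(cb 36 36 36 36 36 36 50 6e 75 5a) = 9c; tag = H(a1 5c 5c 5c 5c 5c 5c 9c) = 65 ← matches

3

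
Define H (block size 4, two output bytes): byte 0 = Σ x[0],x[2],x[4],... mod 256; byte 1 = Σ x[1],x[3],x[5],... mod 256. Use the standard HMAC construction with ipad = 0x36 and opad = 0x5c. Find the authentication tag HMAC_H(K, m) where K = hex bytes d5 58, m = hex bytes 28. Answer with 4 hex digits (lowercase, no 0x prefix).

Key hex bytes d5 58 is 2 bytes ≤ B = 4; zero-pad to 4 bytes: K' = d5 58 00 00.
K' ⊕ ipad = e3 6e 36 36.  K' ⊕ opad = 89 04 5c 5c.
Inner input = (K'⊕ipad) ∥ m = e3 6e 36 36 ∥ 28.
Inner hash: even-index sum = 321 mod 256 = 65; odd-index sum = 164 mod 256 = 164 → 41 a4.
Outer input = (K'⊕opad) ∥ inner = 89 04 5c 5c ∥ 41 a4.
Outer hash (tag): even-index sum = 294 mod 256 = 38; odd-index sum = 260 mod 256 = 4 → 26 04.

2604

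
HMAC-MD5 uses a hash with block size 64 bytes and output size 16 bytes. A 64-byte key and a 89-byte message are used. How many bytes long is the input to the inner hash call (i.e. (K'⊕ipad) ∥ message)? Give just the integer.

153

Key is 64 ≤ 64 bytes, zero-padded: |K'| = 64.
Inner input = (K'⊕ipad) ∥ m → 64 + 89 = 153 bytes.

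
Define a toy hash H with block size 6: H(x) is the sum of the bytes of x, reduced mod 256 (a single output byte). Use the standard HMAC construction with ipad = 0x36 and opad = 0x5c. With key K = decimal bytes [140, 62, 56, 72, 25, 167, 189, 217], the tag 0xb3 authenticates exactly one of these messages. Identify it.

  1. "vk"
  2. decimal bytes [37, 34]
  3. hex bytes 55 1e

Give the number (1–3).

Key decimal bytes [140, 62, 56, 72, 25, 167, 189, 217] = 8c 3e 38 48 19 a7 bd d9 is 8 bytes > B = 6, so hash it first: H(key) = a0, then zero-pad to 6 bytes: K' = a0 00 00 00 00 00.
K' ⊕ ipad = 96 36 36 36 36 36; K' ⊕ opad = fc 5c 5c 5c 5c 5c.
m1: inner = H(96 36 36 36 36 36 76 6b) = 85; tag = H(fc 5c 5c 5c 5c 5c 85) = 4d
m2: inner = H(96 36 36 36 36 36 25 22) = eb; tag = H(fc 5c 5c 5c 5c 5c eb) = b3 ← matches
m3: inner = H(96 36 36 36 36 36 55 1e) = 17; tag = H(fc 5c 5c 5c 5c 5c 17) = df

2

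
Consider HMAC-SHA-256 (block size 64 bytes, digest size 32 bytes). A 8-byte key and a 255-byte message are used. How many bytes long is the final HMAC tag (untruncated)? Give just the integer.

32

The tag is one SHA-256 digest: 32 bytes.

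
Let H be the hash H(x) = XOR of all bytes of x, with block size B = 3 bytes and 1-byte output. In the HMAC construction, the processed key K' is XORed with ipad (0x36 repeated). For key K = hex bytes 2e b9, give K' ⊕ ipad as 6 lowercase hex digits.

Key hex bytes 2e b9 is 2 bytes ≤ B = 3; zero-pad to 3 bytes: K' = 2e b9 00.
XOR each byte with 0x36: 2e⊕36=18, b9⊕36=8f, 00⊕36=36.

188f36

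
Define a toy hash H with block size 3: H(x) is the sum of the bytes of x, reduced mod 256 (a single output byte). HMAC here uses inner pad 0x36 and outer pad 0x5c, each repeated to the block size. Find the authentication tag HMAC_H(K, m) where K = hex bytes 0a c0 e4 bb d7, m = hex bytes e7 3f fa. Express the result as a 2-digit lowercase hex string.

Key hex bytes 0a c0 e4 bb d7 is 5 bytes > B = 3, so hash it first: H(key) = 40, then zero-pad to 3 bytes: K' = 40 00 00.
K' ⊕ ipad = 76 36 36.  K' ⊕ opad = 1c 5c 5c.
Inner input = (K'⊕ipad) ∥ m = 76 36 36 ∥ e7 3f fa.
Inner hash: sum = 118+54+54+231+63+250 = 770; mod 256 = 2 → 02.
Outer input = (K'⊕opad) ∥ inner = 1c 5c 5c ∥ 02.
Outer hash (tag): sum = 28+92+92+2 = 214 → d6.

d6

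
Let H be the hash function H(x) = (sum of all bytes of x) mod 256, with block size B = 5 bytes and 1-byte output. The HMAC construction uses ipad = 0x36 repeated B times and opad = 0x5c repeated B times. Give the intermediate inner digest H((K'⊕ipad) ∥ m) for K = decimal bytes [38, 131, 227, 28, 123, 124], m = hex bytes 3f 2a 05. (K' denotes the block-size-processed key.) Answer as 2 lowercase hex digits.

Key decimal bytes [38, 131, 227, 28, 123, 124] = 26 83 e3 1c 7b 7c is 6 bytes > B = 5, so hash it first: H(key) = 9f, then zero-pad to 5 bytes: K' = 9f 00 00 00 00.
K' ⊕ ipad = a9 36 36 36 36.
Inner input = a9 36 36 36 36 ∥ 3f 2a 05.
Inner hash: sum = 169+54+54+54+54+63+42+5 = 495; mod 256 = 239 → ef.

ef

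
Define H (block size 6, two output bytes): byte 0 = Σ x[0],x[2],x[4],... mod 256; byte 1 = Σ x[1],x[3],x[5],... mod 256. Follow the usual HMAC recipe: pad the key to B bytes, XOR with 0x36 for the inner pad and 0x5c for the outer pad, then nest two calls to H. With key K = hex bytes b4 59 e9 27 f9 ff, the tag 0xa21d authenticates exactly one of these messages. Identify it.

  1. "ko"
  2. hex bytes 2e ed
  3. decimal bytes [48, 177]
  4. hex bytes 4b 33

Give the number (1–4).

Key hex bytes b4 59 e9 27 f9 ff is exactly B = 6 bytes: K' = b4 59 e9 27 f9 ff.
K' ⊕ ipad = 82 6f df 11 cf c9; K' ⊕ opad = e8 05 b5 7b a5 a3.
m1: inner = H(82 6f df 11 cf c9 6b 6f) = 9b b8; tag = H(e8 05 b5 7b a5 a3 9b b8) = dddb
m2: inner = H(82 6f df 11 cf c9 2e ed) = 5e 36; tag = H(e8 05 b5 7b a5 a3 5e 36) = a059
m3: inner = H(82 6f df 11 cf c9 30 b1) = 60 fa; tag = H(e8 05 b5 7b a5 a3 60 fa) = a21d ← matches
m4: inner = H(82 6f df 11 cf c9 4b 33) = 7b 7c; tag = H(e8 05 b5 7b a5 a3 7b 7c) = bd9f

3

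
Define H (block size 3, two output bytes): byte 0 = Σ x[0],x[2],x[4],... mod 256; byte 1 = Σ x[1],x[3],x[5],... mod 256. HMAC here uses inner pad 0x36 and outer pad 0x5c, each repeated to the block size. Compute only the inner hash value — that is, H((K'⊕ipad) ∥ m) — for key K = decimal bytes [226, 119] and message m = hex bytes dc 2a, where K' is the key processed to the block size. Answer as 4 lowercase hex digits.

Key decimal bytes [226, 119] = e2 77 is 2 bytes ≤ B = 3; zero-pad to 3 bytes: K' = e2 77 00.
K' ⊕ ipad = d4 41 36.
Inner input = d4 41 36 ∥ dc 2a.
Inner hash: even-index sum = 308 mod 256 = 52; odd-index sum = 285 mod 256 = 29 → 34 1d.

341d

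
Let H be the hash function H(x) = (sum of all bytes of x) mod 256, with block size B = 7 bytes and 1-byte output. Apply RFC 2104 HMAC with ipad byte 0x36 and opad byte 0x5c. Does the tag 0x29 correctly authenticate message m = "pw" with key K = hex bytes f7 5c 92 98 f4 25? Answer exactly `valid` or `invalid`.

valid

Key hex bytes f7 5c 92 98 f4 25 is 6 bytes ≤ B = 7; zero-pad to 7 bytes: K' = f7 5c 92 98 f4 25 00.
K' ⊕ ipad = c1 6a a4 ae c2 13 36; K' ⊕ opad = ab 00 ce c4 a8 79 5c.
Inner hash: sum = 193+106+164+174+194+19+54+112+119 = 1135; mod 256 = 111 → 6f.
Outer hash (recomputed tag): sum = 171+0+206+196+168+121+92+111 = 1065; mod 256 = 41 → 29.
Recomputed tag = 29; claimed = 29 → match.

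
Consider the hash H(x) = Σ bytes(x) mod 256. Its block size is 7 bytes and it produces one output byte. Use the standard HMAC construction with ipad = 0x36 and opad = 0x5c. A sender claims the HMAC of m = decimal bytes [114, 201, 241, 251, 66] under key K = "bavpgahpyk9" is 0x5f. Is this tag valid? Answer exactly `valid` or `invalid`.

valid

Key "bavpgahpyk9" = 62 61 76 70 67 61 68 70 79 6b 39 is 11 bytes > B = 7, so hash it first: H(key) = 66, then zero-pad to 7 bytes: K' = 66 00 00 00 00 00 00.
K' ⊕ ipad = 50 36 36 36 36 36 36; K' ⊕ opad = 3a 5c 5c 5c 5c 5c 5c.
Inner hash: sum = 80+54+54+54+54+54+54+114+201+241+251+66 = 1277; mod 256 = 253 → fd.
Outer hash (recomputed tag): sum = 58+92+92+92+92+92+92+253 = 863; mod 256 = 95 → 5f.
Recomputed tag = 5f; claimed = 5f → match.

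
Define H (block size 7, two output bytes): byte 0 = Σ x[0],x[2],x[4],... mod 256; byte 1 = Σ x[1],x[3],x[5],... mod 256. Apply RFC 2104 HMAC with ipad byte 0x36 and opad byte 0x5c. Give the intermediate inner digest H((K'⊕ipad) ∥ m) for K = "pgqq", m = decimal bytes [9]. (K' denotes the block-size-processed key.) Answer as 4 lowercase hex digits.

Key "pgqq" = 70 67 71 71 is 4 bytes ≤ B = 7; zero-pad to 7 bytes: K' = 70 67 71 71 00 00 00.
K' ⊕ ipad = 46 51 47 47 36 36 36.
Inner input = 46 51 47 47 36 36 36 ∥ 09.
Inner hash: even-index sum = 249 mod 256 = 249; odd-index sum = 215 mod 256 = 215 → f9 d7.

f9d7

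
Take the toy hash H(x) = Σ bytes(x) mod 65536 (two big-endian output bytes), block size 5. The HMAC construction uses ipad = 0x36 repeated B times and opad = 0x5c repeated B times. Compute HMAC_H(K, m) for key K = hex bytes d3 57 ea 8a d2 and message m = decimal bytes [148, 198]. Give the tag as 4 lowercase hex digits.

02d5

Key hex bytes d3 57 ea 8a d2 is exactly B = 5 bytes: K' = d3 57 ea 8a d2.
K' ⊕ ipad = e5 61 dc bc e4.  K' ⊕ opad = 8f 0b b6 d6 8e.
Inner input = (K'⊕ipad) ∥ m = e5 61 dc bc e4 ∥ 94 c6.
Inner hash: sum = 229+97+220+188+228+148+198 = 1308 → 05 1c.
Outer input = (K'⊕opad) ∥ inner = 8f 0b b6 d6 8e ∥ 05 1c.
Outer hash (tag): sum = 143+11+182+214+142+5+28 = 725 → 02 d5.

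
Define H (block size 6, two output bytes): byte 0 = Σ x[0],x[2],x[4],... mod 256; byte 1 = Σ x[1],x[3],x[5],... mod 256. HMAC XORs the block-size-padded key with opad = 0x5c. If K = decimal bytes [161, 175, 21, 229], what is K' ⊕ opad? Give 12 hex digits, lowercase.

Key decimal bytes [161, 175, 21, 229] = a1 af 15 e5 is 4 bytes ≤ B = 6; zero-pad to 6 bytes: K' = a1 af 15 e5 00 00.
XOR each byte with 0x5c: a1⊕5c=fd, af⊕5c=f3, 15⊕5c=49, e5⊕5c=b9, 00⊕5c=5c, 00⊕5c=5c.

fdf349b95c5c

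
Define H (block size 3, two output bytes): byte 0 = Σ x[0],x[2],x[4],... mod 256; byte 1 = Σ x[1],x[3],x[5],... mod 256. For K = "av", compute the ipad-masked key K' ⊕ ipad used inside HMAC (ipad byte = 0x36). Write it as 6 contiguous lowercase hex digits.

574036

Key "av" = 61 76 is 2 bytes ≤ B = 3; zero-pad to 3 bytes: K' = 61 76 00.
XOR each byte with 0x36: 61⊕36=57, 76⊕36=40, 00⊕36=36.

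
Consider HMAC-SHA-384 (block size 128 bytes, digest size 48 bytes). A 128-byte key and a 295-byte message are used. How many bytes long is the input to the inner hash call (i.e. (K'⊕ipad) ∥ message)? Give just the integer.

423

Key is 128 ≤ 128 bytes, zero-padded: |K'| = 128.
Inner input = (K'⊕ipad) ∥ m → 128 + 295 = 423 bytes.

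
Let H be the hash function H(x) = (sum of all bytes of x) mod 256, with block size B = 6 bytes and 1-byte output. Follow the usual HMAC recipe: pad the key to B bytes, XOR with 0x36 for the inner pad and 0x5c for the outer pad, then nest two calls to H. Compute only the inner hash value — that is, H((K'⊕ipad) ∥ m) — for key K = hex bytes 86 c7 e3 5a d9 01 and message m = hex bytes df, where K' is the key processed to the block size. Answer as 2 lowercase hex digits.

Key hex bytes 86 c7 e3 5a d9 01 is exactly B = 6 bytes: K' = 86 c7 e3 5a d9 01.
K' ⊕ ipad = b0 f1 d5 6c ef 37.
Inner input = b0 f1 d5 6c ef 37 ∥ df.
Inner hash: sum = 176+241+213+108+239+55+223 = 1255; mod 256 = 231 → e7.

e7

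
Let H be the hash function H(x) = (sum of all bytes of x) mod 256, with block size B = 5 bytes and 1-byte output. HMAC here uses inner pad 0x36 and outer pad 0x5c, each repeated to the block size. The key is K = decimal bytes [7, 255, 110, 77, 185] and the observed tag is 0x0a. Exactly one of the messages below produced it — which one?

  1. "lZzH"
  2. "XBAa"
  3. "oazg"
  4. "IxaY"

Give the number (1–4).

1

Key decimal bytes [7, 255, 110, 77, 185] = 07 ff 6e 4d b9 is exactly B = 5 bytes: K' = 07 ff 6e 4d b9.
K' ⊕ ipad = 31 c9 58 7b 8f; K' ⊕ opad = 5b a3 32 11 e5.
m1: inner = H(31 c9 58 7b 8f 6c 5a 7a 48) = e4; tag = H(5b a3 32 11 e5 e4) = 0a ← matches
m2: inner = H(31 c9 58 7b 8f 58 42 41 61) = 98; tag = H(5b a3 32 11 e5 98) = be
m3: inner = H(31 c9 58 7b 8f 6f 61 7a 67) = 0d; tag = H(5b a3 32 11 e5 0d) = 33
m4: inner = H(31 c9 58 7b 8f 49 78 61 59) = d7; tag = H(5b a3 32 11 e5 d7) = fd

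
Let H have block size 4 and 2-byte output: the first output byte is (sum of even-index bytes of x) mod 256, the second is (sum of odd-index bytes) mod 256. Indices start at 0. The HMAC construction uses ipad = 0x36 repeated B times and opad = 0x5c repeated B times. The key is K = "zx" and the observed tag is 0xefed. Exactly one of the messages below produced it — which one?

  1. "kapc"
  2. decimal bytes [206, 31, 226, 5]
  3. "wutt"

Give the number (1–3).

3

Key "zx" = 7a 78 is 2 bytes ≤ B = 4; zero-pad to 4 bytes: K' = 7a 78 00 00.
K' ⊕ ipad = 4c 4e 36 36; K' ⊕ opad = 26 24 5c 5c.
m1: inner = H(4c 4e 36 36 6b 61 70 63) = 5d 48; tag = H(26 24 5c 5c 5d 48) = dfc8
m2: inner = H(4c 4e 36 36 ce 1f e2 05) = 32 a8; tag = H(26 24 5c 5c 32 a8) = b428
m3: inner = H(4c 4e 36 36 77 75 74 74) = 6d 6d; tag = H(26 24 5c 5c 6d 6d) = efed ← matches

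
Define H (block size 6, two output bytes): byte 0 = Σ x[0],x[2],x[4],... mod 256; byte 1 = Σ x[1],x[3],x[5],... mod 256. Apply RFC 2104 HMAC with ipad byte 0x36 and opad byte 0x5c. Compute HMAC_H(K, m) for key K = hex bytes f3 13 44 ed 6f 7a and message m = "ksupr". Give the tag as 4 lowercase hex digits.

dc55

Key hex bytes f3 13 44 ed 6f 7a is exactly B = 6 bytes: K' = f3 13 44 ed 6f 7a.
K' ⊕ ipad = c5 25 72 db 59 4c.  K' ⊕ opad = af 4f 18 b1 33 26.
Inner input = (K'⊕ipad) ∥ m = c5 25 72 db 59 4c ∥ 6b 73 75 70 72.
Inner hash: even-index sum = 738 mod 256 = 226; odd-index sum = 559 mod 256 = 47 → e2 2f.
Outer input = (K'⊕opad) ∥ inner = af 4f 18 b1 33 26 ∥ e2 2f.
Outer hash (tag): even-index sum = 476 mod 256 = 220; odd-index sum = 341 mod 256 = 85 → dc 55.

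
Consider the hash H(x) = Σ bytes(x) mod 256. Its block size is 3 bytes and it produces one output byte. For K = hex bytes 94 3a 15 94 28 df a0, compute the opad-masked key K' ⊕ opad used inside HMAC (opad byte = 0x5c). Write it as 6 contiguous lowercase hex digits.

425c5c

Key hex bytes 94 3a 15 94 28 df a0 is 7 bytes > B = 3, so hash it first: H(key) = 1e, then zero-pad to 3 bytes: K' = 1e 00 00.
XOR each byte with 0x5c: 1e⊕5c=42, 00⊕5c=5c, 00⊕5c=5c.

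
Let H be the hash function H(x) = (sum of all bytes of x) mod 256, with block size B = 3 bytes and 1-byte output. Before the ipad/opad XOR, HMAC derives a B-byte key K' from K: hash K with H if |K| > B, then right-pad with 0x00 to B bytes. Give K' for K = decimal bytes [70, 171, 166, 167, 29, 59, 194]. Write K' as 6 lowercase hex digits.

|K| = 7 > B = 3, so first hash the key.
H(K): sum = 70+171+166+167+29+59+194 = 856; mod 256 = 88 → 58.
Zero-pad H(K) = 58 to 3 bytes: K' = 58 00 00.

580000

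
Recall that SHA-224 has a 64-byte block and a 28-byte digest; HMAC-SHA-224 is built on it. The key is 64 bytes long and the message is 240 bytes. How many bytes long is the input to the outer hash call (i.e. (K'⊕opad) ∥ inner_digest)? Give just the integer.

92

Key is 64 ≤ 64 bytes, zero-padded: |K'| = 64.
Outer input = (K'⊕opad) ∥ H(inner) → 64 + 28 = 92 bytes.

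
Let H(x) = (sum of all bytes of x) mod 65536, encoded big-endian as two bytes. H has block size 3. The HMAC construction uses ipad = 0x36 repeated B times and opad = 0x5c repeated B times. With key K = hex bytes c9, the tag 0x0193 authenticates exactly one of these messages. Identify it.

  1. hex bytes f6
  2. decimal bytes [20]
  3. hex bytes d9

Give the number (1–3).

3

Key hex bytes c9 is 1 byte ≤ B = 3; zero-pad to 3 bytes: K' = c9 00 00.
K' ⊕ ipad = ff 36 36; K' ⊕ opad = 95 5c 5c.
m1: inner = H(ff 36 36 f6) = 02 61; tag = H(95 5c 5c 02 61) = 01b0
m2: inner = H(ff 36 36 14) = 01 7f; tag = H(95 5c 5c 01 7f) = 01cd
m3: inner = H(ff 36 36 d9) = 02 44; tag = H(95 5c 5c 02 44) = 0193 ← matches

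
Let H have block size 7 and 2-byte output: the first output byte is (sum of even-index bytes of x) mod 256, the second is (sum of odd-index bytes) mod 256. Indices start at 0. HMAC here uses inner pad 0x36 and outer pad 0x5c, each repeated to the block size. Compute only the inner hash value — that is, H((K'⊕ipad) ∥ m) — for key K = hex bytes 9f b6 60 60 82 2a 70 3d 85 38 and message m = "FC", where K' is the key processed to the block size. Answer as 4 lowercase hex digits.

Key hex bytes 9f b6 60 60 82 2a 70 3d 85 38 is 10 bytes > B = 7, so hash it first: H(key) = 76 b5, then zero-pad to 7 bytes: K' = 76 b5 00 00 00 00 00.
K' ⊕ ipad = 40 83 36 36 36 36 36.
Inner input = 40 83 36 36 36 36 36 ∥ 46 43.
Inner hash: even-index sum = 293 mod 256 = 37; odd-index sum = 309 mod 256 = 53 → 25 35.

2535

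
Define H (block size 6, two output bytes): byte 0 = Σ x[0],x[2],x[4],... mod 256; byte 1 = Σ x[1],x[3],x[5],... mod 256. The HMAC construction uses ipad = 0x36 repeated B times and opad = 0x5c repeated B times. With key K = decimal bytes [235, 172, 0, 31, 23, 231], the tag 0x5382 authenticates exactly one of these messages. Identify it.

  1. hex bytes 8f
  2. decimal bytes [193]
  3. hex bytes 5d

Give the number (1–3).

Key decimal bytes [235, 172, 0, 31, 23, 231] = eb ac 00 1f 17 e7 is exactly B = 6 bytes: K' = eb ac 00 1f 17 e7.
K' ⊕ ipad = dd 9a 36 29 21 d1; K' ⊕ opad = b7 f0 5c 43 4b bb.
m1: inner = H(dd 9a 36 29 21 d1 8f) = c3 94; tag = H(b7 f0 5c 43 4b bb c3 94) = 2182
m2: inner = H(dd 9a 36 29 21 d1 c1) = f5 94; tag = H(b7 f0 5c 43 4b bb f5 94) = 5382 ← matches
m3: inner = H(dd 9a 36 29 21 d1 5d) = 91 94; tag = H(b7 f0 5c 43 4b bb 91 94) = ef82

2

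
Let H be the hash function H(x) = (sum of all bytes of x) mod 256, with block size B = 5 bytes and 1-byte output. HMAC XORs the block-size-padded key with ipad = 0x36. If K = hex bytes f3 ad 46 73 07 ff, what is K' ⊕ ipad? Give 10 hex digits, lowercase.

6936363636

Key hex bytes f3 ad 46 73 07 ff is 6 bytes > B = 5, so hash it first: H(key) = 5f, then zero-pad to 5 bytes: K' = 5f 00 00 00 00.
XOR each byte with 0x36: 5f⊕36=69, 00⊕36=36, 00⊕36=36, 00⊕36=36, 00⊕36=36.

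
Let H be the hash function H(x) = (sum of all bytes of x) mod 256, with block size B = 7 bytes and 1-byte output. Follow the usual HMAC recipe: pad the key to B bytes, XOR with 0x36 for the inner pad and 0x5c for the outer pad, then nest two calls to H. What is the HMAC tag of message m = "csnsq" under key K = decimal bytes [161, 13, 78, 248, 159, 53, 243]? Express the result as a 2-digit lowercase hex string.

Key decimal bytes [161, 13, 78, 248, 159, 53, 243] = a1 0d 4e f8 9f 35 f3 is exactly B = 7 bytes: K' = a1 0d 4e f8 9f 35 f3.
K' ⊕ ipad = 97 3b 78 ce a9 03 c5.  K' ⊕ opad = fd 51 12 a4 c3 69 af.
Inner input = (K'⊕ipad) ∥ m = 97 3b 78 ce a9 03 c5 ∥ 63 73 6e 73 71.
Inner hash: sum = 151+59+120+206+169+3+197+99+115+110+115+113 = 1457; mod 256 = 177 → b1.
Outer input = (K'⊕opad) ∥ inner = fd 51 12 a4 c3 69 af ∥ b1.
Outer hash (tag): sum = 253+81+18+164+195+105+175+177 = 1168; mod 256 = 144 → 90.

90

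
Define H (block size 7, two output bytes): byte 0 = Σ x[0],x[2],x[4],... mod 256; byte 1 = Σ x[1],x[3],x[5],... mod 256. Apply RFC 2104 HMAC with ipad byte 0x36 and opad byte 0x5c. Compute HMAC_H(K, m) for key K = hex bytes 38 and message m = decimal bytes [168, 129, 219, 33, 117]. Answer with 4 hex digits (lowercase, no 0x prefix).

1266

Key hex bytes 38 is 1 byte ≤ B = 7; zero-pad to 7 bytes: K' = 38 00 00 00 00 00 00.
K' ⊕ ipad = 0e 36 36 36 36 36 36.  K' ⊕ opad = 64 5c 5c 5c 5c 5c 5c.
Inner input = (K'⊕ipad) ∥ m = 0e 36 36 36 36 36 36 ∥ a8 81 db 21 75.
Inner hash: even-index sum = 338 mod 256 = 82; odd-index sum = 666 mod 256 = 154 → 52 9a.
Outer input = (K'⊕opad) ∥ inner = 64 5c 5c 5c 5c 5c 5c ∥ 52 9a.
Outer hash (tag): even-index sum = 530 mod 256 = 18; odd-index sum = 358 mod 256 = 102 → 12 66.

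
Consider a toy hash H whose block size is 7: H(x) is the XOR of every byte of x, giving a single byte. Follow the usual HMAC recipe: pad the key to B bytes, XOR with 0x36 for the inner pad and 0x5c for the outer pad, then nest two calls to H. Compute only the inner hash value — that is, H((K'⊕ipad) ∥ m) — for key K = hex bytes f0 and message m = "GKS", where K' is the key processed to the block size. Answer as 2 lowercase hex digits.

Key hex bytes f0 is 1 byte ≤ B = 7; zero-pad to 7 bytes: K' = f0 00 00 00 00 00 00.
K' ⊕ ipad = c6 36 36 36 36 36 36.
Inner input = c6 36 36 36 36 36 36 ∥ 47 4b 53.
Inner hash: XOR c6⊕36⊕36⊕36⊕36⊕36⊕36⊕47⊕4b⊕53 = 99.

99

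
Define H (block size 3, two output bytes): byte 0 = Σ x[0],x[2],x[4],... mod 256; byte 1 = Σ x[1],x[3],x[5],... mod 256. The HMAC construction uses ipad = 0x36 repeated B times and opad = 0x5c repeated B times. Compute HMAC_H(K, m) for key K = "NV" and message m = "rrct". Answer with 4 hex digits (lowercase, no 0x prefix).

Key "NV" = 4e 56 is 2 bytes ≤ B = 3; zero-pad to 3 bytes: K' = 4e 56 00.
K' ⊕ ipad = 78 60 36.  K' ⊕ opad = 12 0a 5c.
Inner input = (K'⊕ipad) ∥ m = 78 60 36 ∥ 72 72 63 74.
Inner hash: even-index sum = 404 mod 256 = 148; odd-index sum = 309 mod 256 = 53 → 94 35.
Outer input = (K'⊕opad) ∥ inner = 12 0a 5c ∥ 94 35.
Outer hash (tag): even-index sum = 163 mod 256 = 163; odd-index sum = 158 mod 256 = 158 → a3 9e.

a39e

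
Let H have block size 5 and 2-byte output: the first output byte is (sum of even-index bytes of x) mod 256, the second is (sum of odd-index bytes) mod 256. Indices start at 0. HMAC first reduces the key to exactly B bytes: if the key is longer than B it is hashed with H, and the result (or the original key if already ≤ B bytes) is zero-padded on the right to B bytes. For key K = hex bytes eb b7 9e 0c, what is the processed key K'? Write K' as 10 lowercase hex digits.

Key hex bytes eb b7 9e 0c is 4 bytes ≤ B = 5; zero-pad to 5 bytes: K' = eb b7 9e 0c 00.

ebb79e0c00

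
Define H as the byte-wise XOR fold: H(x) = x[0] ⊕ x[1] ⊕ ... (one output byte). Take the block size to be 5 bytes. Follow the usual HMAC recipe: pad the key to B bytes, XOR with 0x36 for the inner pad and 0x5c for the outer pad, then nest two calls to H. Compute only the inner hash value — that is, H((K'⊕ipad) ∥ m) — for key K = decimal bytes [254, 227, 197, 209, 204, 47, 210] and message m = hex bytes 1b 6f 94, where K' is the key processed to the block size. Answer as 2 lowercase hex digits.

Key decimal bytes [254, 227, 197, 209, 204, 47, 210] = fe e3 c5 d1 cc 2f d2 is 7 bytes > B = 5, so hash it first: H(key) = 38, then zero-pad to 5 bytes: K' = 38 00 00 00 00.
K' ⊕ ipad = 0e 36 36 36 36.
Inner input = 0e 36 36 36 36 ∥ 1b 6f 94.
Inner hash: XOR 0e⊕36⊕36⊕36⊕36⊕1b⊕6f⊕94 = ee.

ee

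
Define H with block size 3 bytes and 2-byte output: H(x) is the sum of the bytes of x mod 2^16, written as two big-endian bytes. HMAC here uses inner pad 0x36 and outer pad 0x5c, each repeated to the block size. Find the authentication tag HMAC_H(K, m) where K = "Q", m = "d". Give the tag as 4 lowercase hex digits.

00fd

Key "Q" = 51 is 1 byte ≤ B = 3; zero-pad to 3 bytes: K' = 51 00 00.
K' ⊕ ipad = 67 36 36.  K' ⊕ opad = 0d 5c 5c.
Inner input = (K'⊕ipad) ∥ m = 67 36 36 ∥ 64.
Inner hash: sum = 103+54+54+100 = 311 → 01 37.
Outer input = (K'⊕opad) ∥ inner = 0d 5c 5c ∥ 01 37.
Outer hash (tag): sum = 13+92+92+1+55 = 253 → 00 fd.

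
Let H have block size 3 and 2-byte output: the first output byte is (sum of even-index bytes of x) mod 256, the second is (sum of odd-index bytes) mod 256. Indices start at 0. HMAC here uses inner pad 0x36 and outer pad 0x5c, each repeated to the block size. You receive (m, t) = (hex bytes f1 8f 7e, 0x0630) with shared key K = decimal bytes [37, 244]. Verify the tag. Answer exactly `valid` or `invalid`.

Key decimal bytes [37, 244] = 25 f4 is 2 bytes ≤ B = 3; zero-pad to 3 bytes: K' = 25 f4 00.
K' ⊕ ipad = 13 c2 36; K' ⊕ opad = 79 a8 5c.
Inner hash: even-index sum = 216 mod 256 = 216; odd-index sum = 561 mod 256 = 49 → d8 31.
Outer hash (recomputed tag): even-index sum = 262 mod 256 = 6; odd-index sum = 384 mod 256 = 128 → 06 80.
Recomputed tag = 0680; claimed = 0630 → mismatch.

invalid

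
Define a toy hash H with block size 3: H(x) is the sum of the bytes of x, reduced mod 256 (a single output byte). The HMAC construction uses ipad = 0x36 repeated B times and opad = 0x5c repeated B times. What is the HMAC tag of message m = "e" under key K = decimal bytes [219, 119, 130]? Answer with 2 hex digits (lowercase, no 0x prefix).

d7

Key decimal bytes [219, 119, 130] = db 77 82 is exactly B = 3 bytes: K' = db 77 82.
K' ⊕ ipad = ed 41 b4.  K' ⊕ opad = 87 2b de.
Inner input = (K'⊕ipad) ∥ m = ed 41 b4 ∥ 65.
Inner hash: sum = 237+65+180+101 = 583; mod 256 = 71 → 47.
Outer input = (K'⊕opad) ∥ inner = 87 2b de ∥ 47.
Outer hash (tag): sum = 135+43+222+71 = 471; mod 256 = 215 → d7.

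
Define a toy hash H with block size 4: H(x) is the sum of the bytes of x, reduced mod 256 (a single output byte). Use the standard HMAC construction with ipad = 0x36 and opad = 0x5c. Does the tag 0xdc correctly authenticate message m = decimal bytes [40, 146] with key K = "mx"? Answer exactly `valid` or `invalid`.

Key "mx" = 6d 78 is 2 bytes ≤ B = 4; zero-pad to 4 bytes: K' = 6d 78 00 00.
K' ⊕ ipad = 5b 4e 36 36; K' ⊕ opad = 31 24 5c 5c.
Inner hash: sum = 91+78+54+54+40+146 = 463; mod 256 = 207 → cf.
Outer hash (recomputed tag): sum = 49+36+92+92+207 = 476; mod 256 = 220 → dc.
Recomputed tag = dc; claimed = dc → match.

valid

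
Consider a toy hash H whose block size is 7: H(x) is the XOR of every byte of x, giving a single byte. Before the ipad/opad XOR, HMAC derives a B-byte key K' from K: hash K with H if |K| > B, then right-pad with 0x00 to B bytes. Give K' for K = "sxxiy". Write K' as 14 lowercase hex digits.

Key "sxxiy" = 73 78 78 69 79 is 5 bytes ≤ B = 7; zero-pad to 7 bytes: K' = 73 78 78 69 79 00 00.

73787869790000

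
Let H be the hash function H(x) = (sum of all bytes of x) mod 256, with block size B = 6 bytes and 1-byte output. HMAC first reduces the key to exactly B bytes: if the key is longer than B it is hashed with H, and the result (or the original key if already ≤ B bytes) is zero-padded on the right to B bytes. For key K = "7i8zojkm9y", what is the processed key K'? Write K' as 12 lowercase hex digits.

|K| = 10 > B = 6, so first hash the key.
H(K): sum = 55+105+56+122+111+106+107+109+57+121 = 949; mod 256 = 181 → b5.
Zero-pad H(K) = b5 to 6 bytes: K' = b5 00 00 00 00 00.

b50000000000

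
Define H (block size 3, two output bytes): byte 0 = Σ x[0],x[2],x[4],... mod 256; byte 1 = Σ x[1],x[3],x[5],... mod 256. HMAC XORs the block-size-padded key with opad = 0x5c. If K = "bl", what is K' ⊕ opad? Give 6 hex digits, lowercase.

3e305c

Key "bl" = 62 6c is 2 bytes ≤ B = 3; zero-pad to 3 bytes: K' = 62 6c 00.
XOR each byte with 0x5c: 62⊕5c=3e, 6c⊕5c=30, 00⊕5c=5c.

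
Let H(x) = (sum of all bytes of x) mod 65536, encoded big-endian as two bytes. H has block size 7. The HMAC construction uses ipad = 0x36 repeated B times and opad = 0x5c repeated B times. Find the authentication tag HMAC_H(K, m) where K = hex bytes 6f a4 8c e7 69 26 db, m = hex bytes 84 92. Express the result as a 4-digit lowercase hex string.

04d8

Key hex bytes 6f a4 8c e7 69 26 db is exactly B = 7 bytes: K' = 6f a4 8c e7 69 26 db.
K' ⊕ ipad = 59 92 ba d1 5f 10 ed.  K' ⊕ opad = 33 f8 d0 bb 35 7a 87.
Inner input = (K'⊕ipad) ∥ m = 59 92 ba d1 5f 10 ed ∥ 84 92.
Inner hash: sum = 89+146+186+209+95+16+237+132+146 = 1256 → 04 e8.
Outer input = (K'⊕opad) ∥ inner = 33 f8 d0 bb 35 7a 87 ∥ 04 e8.
Outer hash (tag): sum = 51+248+208+187+53+122+135+4+232 = 1240 → 04 d8.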